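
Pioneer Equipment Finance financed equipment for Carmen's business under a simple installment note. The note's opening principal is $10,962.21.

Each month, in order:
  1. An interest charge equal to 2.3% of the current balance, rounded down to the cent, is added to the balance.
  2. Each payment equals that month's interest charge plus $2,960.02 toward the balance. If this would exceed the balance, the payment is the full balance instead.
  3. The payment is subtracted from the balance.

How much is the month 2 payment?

$3,144.07

# | Opening | Interest | Payment | End bal
1 | $10,962.21 | $252.13 | $3,212.15 | $8,002.19
2 | $8,002.19 | $184.05 | $3,144.07 | $5,042.17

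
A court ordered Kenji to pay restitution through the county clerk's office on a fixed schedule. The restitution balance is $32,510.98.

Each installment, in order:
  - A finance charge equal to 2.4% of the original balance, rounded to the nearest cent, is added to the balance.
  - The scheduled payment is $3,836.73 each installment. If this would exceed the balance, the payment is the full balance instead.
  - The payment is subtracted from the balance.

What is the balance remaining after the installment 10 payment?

# | Opening | Interest | Payment | End bal
1 | $32,510.98 | $780.26 | $3,836.73 | $29,454.51
2 | $29,454.51 | $780.26 | $3,836.73 | $26,398.04
3 | $26,398.04 | $780.26 | $3,836.73 | $23,341.57
4 | $23,341.57 | $780.26 | $3,836.73 | $20,285.10
5 | $20,285.10 | $780.26 | $3,836.73 | $17,228.63
6 | $17,228.63 | $780.26 | $3,836.73 | $14,172.16
7 | $14,172.16 | $780.26 | $3,836.73 | $11,115.69
8 | $11,115.69 | $780.26 | $3,836.73 | $8,059.22
9 | $8,059.22 | $780.26 | $3,836.73 | $5,002.75
10 | $5,002.75 | $780.26 | $3,836.73 | $1,946.28

$1,946.28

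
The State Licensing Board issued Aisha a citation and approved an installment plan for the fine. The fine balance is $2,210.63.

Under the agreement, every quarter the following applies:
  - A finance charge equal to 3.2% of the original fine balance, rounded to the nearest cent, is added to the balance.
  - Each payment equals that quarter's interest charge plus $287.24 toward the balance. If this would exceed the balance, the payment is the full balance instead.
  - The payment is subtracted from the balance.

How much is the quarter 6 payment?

$357.98

Quarter 1: $2,210.63 +$70.74 interest = $2,281.37; pay $357.98 → $1,923.39
Quarter 2: $1,923.39 +$70.74 interest = $1,994.13; pay $357.98 → $1,636.15
Quarter 3: $1,636.15 +$70.74 interest = $1,706.89; pay $357.98 → $1,348.91
Quarter 4: $1,348.91 +$70.74 interest = $1,419.65; pay $357.98 → $1,061.67
Quarter 5: $1,061.67 +$70.74 interest = $1,132.41; pay $357.98 → $774.43
Quarter 6: $774.43 +$70.74 interest = $845.17; pay $357.98 → $487.19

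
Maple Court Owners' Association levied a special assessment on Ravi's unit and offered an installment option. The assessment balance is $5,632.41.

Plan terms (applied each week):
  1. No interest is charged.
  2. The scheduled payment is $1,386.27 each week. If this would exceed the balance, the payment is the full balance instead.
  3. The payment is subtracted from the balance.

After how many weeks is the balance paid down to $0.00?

5

# | Opening | Payment | End bal
1 | $5,632.41 | $1,386.27 | $4,246.14
2 | $4,246.14 | $1,386.27 | $2,859.87
3 | $2,859.87 | $1,386.27 | $1,473.60
4 | $1,473.60 | $1,386.27 | $87.33
5 | $87.33 | $87.33 | $0.00
Balance reaches $0.00 in week 5.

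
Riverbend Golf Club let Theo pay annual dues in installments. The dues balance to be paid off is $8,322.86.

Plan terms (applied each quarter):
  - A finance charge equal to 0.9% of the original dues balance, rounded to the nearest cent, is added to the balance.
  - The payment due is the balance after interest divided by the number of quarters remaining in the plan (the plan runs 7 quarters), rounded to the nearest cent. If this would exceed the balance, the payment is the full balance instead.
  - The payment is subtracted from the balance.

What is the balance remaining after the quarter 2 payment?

$6,060.83

Quarter 1: $8,322.86 +$74.91 interest = $8,397.77; pay $1,199.68 → $7,198.09
Quarter 2: $7,198.09 +$74.91 interest = $7,273.00; pay $1,212.17 → $6,060.83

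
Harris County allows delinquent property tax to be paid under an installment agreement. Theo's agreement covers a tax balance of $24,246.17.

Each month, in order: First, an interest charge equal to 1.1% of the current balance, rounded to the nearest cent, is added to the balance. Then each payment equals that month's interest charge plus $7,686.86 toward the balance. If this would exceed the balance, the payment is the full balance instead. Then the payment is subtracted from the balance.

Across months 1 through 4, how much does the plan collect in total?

$24,805.67

# | Opening | Interest | Payment | End bal
1 | $24,246.17 | $266.71 | $7,953.57 | $16,559.31
2 | $16,559.31 | $182.15 | $7,869.01 | $8,872.45
3 | $8,872.45 | $97.60 | $7,784.46 | $1,185.59
4 | $1,185.59 | $13.04 | $1,198.63 | $0.00
Total paid: $24,805.67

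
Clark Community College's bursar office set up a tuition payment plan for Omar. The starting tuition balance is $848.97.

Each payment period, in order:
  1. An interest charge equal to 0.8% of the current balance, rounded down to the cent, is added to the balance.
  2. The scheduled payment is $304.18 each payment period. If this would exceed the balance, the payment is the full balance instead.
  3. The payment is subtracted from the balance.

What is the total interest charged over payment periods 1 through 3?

Payment period 1: opening $848.97; interest $6.79 → $855.76; payment $304.18; balance $551.58
Payment period 2: opening $551.58; interest $4.41 → $555.99; payment $304.18; balance $251.81
Payment period 3: opening $251.81; interest $2.01 → $253.82; payment $253.82; balance $0.00
Total interest: $6.79 + $4.41 + $2.01 = $13.21

$13.21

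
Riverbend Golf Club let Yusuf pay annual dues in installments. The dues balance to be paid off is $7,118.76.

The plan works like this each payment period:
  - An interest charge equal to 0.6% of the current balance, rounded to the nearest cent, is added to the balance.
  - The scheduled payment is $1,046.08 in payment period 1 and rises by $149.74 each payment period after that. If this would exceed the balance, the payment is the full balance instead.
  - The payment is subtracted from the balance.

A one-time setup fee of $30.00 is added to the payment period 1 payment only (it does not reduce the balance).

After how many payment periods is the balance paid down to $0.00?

6

Payment period 1: $7,118.76 +$42.71 interest = $7,161.47; pay $1,046.08 (+ $30.00 fee) → $6,115.39
Payment period 2: $6,115.39 +$36.69 interest = $6,152.08; pay $1,195.82 → $4,956.26
Payment period 3: $4,956.26 +$29.74 interest = $4,986.00; pay $1,345.56 → $3,640.44
Payment period 4: $3,640.44 +$21.84 interest = $3,662.28; pay $1,495.30 → $2,166.98
Payment period 5: $2,166.98 +$13.00 interest = $2,179.98; pay $1,645.04 → $534.94
Payment period 6: $534.94 +$3.21 interest = $538.15; pay $538.15 → $0.00
Balance reaches $0.00 in payment period 6.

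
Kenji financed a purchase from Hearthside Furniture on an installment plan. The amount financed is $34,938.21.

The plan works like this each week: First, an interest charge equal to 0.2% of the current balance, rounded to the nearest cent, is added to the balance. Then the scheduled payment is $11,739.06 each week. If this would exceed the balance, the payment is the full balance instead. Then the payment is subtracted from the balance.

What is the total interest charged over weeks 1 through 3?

$139.57

Week 1: opening $34,938.21; interest $69.88 → $35,008.09; payment $11,739.06; balance $23,269.03
Week 2: opening $23,269.03; interest $46.54 → $23,315.57; payment $11,739.06; balance $11,576.51
Week 3: opening $11,576.51; interest $23.15 → $11,599.66; payment $11,599.66; balance $0.00
Total interest: $69.88 + $46.54 + $23.15 = $139.57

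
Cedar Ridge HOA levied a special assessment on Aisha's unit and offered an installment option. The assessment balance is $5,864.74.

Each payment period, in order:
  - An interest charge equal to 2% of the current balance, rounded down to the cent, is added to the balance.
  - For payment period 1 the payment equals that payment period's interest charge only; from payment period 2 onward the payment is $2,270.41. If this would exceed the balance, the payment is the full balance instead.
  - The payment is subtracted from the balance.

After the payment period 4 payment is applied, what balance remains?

Payment period 1: $5,864.74 +$117.29 interest = $5,982.03; pay $117.29 → $5,864.74
Payment period 2: $5,864.74 +$117.29 interest = $5,982.03; pay $2,270.41 → $3,711.62
Payment period 3: $3,711.62 +$74.23 interest = $3,785.85; pay $2,270.41 → $1,515.44
Payment period 4: $1,515.44 +$30.30 interest = $1,545.74; pay $1,545.74 → $0.00

$0.00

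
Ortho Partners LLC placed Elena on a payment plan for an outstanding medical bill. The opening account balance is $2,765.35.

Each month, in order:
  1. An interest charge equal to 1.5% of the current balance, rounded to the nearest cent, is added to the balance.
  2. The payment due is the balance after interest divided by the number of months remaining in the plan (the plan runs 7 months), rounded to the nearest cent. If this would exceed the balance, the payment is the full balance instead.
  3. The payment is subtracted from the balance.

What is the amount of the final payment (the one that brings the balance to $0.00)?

$438.45

Month 1: $2,765.35 +$41.48 interest = $2,806.83; pay $400.98 → $2,405.85
Month 2: $2,405.85 +$36.09 interest = $2,441.94; pay $406.99 → $2,034.95
Month 3: $2,034.95 +$30.52 interest = $2,065.47; pay $413.09 → $1,652.38
Month 4: $1,652.38 +$24.79 interest = $1,677.17; pay $419.29 → $1,257.88
Month 5: $1,257.88 +$18.87 interest = $1,276.75; pay $425.58 → $851.17
Month 6: $851.17 +$12.77 interest = $863.94; pay $431.97 → $431.97
Month 7: $431.97 +$6.48 interest = $438.45; pay $438.45 → $0.00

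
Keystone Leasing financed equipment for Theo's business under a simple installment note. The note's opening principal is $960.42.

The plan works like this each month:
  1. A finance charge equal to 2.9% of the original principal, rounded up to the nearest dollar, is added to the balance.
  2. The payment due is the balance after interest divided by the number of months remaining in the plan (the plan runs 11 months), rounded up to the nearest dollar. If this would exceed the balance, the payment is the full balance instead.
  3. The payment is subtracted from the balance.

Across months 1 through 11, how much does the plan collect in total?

Month 1: $960.42 +$28.00 interest = $988.42; pay $90.00 → $898.42
Month 2: $898.42 +$28.00 interest = $926.42; pay $93.00 → $833.42
Month 3: $833.42 +$28.00 interest = $861.42; pay $96.00 → $765.42
Month 4: $765.42 +$28.00 interest = $793.42; pay $100.00 → $693.42
Month 5: $693.42 +$28.00 interest = $721.42; pay $104.00 → $617.42
Month 6: $617.42 +$28.00 interest = $645.42; pay $108.00 → $537.42
Month 7: $537.42 +$28.00 interest = $565.42; pay $114.00 → $451.42
Month 8: $451.42 +$28.00 interest = $479.42; pay $120.00 → $359.42
Month 9: $359.42 +$28.00 interest = $387.42; pay $130.00 → $257.42
Month 10: $257.42 +$28.00 interest = $285.42; pay $143.00 → $142.42
Month 11: $142.42 +$28.00 interest = $170.42; pay $170.42 → $0.00
Total paid: $1,268.42

$1,268.42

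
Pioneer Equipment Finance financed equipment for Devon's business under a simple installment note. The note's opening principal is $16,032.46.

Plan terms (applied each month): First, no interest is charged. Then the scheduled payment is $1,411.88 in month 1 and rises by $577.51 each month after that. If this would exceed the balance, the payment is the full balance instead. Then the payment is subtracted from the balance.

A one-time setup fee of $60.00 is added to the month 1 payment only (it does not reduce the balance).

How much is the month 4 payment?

Month 1: $16,032.46 − $1,411.88 (+ $60.00 fee) → $14,620.58
Month 2: $14,620.58 − $1,989.39 → $12,631.19
Month 3: $12,631.19 − $2,566.90 → $10,064.29
Month 4: $10,064.29 − $3,144.41 → $6,919.88

$3,144.41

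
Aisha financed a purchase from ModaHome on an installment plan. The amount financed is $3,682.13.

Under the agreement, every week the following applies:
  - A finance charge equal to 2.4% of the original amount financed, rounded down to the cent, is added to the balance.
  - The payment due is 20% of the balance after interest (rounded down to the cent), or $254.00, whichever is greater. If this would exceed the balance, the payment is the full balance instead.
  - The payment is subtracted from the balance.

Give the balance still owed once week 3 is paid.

$2,057.76

Week 1: $3,682.13 +$88.37 interest = $3,770.50; pay $754.10 → $3,016.40
Week 2: $3,016.40 +$88.37 interest = $3,104.77; pay $620.95 → $2,483.82
Week 3: $2,483.82 +$88.37 interest = $2,572.19; pay $514.43 → $2,057.76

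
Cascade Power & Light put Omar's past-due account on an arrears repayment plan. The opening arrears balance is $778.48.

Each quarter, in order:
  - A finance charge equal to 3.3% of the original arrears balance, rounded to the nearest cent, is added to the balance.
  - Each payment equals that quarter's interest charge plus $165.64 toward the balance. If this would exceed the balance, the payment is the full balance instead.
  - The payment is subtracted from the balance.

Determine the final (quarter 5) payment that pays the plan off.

$141.61

Quarter 1: $778.48 +$25.69 interest = $804.17; pay $191.33 → $612.84
Quarter 2: $612.84 +$25.69 interest = $638.53; pay $191.33 → $447.20
Quarter 3: $447.20 +$25.69 interest = $472.89; pay $191.33 → $281.56
Quarter 4: $281.56 +$25.69 interest = $307.25; pay $191.33 → $115.92
Quarter 5: $115.92 +$25.69 interest = $141.61; pay $141.61 → $0.00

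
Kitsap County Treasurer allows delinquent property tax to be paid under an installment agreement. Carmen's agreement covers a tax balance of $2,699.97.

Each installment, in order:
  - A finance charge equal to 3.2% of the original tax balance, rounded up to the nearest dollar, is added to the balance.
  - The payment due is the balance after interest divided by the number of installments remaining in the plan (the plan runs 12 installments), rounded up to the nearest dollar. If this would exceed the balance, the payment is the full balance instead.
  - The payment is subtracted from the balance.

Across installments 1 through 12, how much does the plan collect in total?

$3,743.97

Installment 1: $2,699.97 +$87.00 interest = $2,786.97; pay $233.00 → $2,553.97
Installment 2: $2,553.97 +$87.00 interest = $2,640.97; pay $241.00 → $2,399.97
Installment 3: $2,399.97 +$87.00 interest = $2,486.97; pay $249.00 → $2,237.97
Installment 4: $2,237.97 +$87.00 interest = $2,324.97; pay $259.00 → $2,065.97
Installment 5: $2,065.97 +$87.00 interest = $2,152.97; pay $270.00 → $1,882.97
Installment 6: $1,882.97 +$87.00 interest = $1,969.97; pay $282.00 → $1,687.97
Installment 7: $1,687.97 +$87.00 interest = $1,774.97; pay $296.00 → $1,478.97
Installment 8: $1,478.97 +$87.00 interest = $1,565.97; pay $314.00 → $1,251.97
Installment 9: $1,251.97 +$87.00 interest = $1,338.97; pay $335.00 → $1,003.97
Installment 10: $1,003.97 +$87.00 interest = $1,090.97; pay $364.00 → $726.97
Installment 11: $726.97 +$87.00 interest = $813.97; pay $407.00 → $406.97
Installment 12: $406.97 +$87.00 interest = $493.97; pay $493.97 → $0.00
Total paid: $3,743.97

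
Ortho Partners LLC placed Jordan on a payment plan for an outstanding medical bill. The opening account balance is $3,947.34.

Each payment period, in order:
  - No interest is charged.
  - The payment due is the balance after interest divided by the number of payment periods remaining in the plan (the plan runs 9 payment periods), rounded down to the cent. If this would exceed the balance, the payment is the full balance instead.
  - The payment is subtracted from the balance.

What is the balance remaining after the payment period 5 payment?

Payment period 1: opening $3,947.34; payment $438.59; balance $3,508.75
Payment period 2: opening $3,508.75; payment $438.59; balance $3,070.16
Payment period 3: opening $3,070.16; payment $438.59; balance $2,631.57
Payment period 4: opening $2,631.57; payment $438.59; balance $2,192.98
Payment period 5: opening $2,192.98; payment $438.59; balance $1,754.39

$1,754.39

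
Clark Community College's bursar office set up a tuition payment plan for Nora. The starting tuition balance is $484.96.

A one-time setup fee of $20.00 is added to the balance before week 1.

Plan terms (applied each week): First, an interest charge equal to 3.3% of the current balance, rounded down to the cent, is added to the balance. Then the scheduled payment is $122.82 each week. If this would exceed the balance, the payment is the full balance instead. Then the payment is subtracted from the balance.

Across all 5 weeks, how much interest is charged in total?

$47.10

Week 1: $504.96 +$16.66 interest = $521.62; pay $122.82 → $398.80
Week 2: $398.80 +$13.16 interest = $411.96; pay $122.82 → $289.14
Week 3: $289.14 +$9.54 interest = $298.68; pay $122.82 → $175.86
Week 4: $175.86 +$5.80 interest = $181.66; pay $122.82 → $58.84
Week 5: $58.84 +$1.94 interest = $60.78; pay $60.78 → $0.00
Total interest: $16.66 + $13.16 + $9.54 + $5.80 + $1.94 = $47.10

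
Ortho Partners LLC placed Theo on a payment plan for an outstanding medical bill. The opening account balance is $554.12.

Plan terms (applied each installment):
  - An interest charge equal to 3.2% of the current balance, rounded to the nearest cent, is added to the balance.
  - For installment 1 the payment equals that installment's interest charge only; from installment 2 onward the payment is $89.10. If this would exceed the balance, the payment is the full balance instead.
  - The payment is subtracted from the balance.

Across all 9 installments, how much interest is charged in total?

$91.39

Installment 1: $554.12 +$17.73 interest = $571.85; pay $17.73 → $554.12
Installment 2: $554.12 +$17.73 interest = $571.85; pay $89.10 → $482.75
Installment 3: $482.75 +$15.45 interest = $498.20; pay $89.10 → $409.10
Installment 4: $409.10 +$13.09 interest = $422.19; pay $89.10 → $333.09
Installment 5: $333.09 +$10.66 interest = $343.75; pay $89.10 → $254.65
Installment 6: $254.65 +$8.15 interest = $262.80; pay $89.10 → $173.70
Installment 7: $173.70 +$5.56 interest = $179.26; pay $89.10 → $90.16
Installment 8: $90.16 +$2.89 interest = $93.05; pay $89.10 → $3.95
Installment 9: $3.95 +$0.13 interest = $4.08; pay $4.08 → $0.00
Total interest: $17.73 + $17.73 + $15.45 + $13.09 + $10.66 + $8.15 + $5.56 + $2.89 + $0.13 = $91.39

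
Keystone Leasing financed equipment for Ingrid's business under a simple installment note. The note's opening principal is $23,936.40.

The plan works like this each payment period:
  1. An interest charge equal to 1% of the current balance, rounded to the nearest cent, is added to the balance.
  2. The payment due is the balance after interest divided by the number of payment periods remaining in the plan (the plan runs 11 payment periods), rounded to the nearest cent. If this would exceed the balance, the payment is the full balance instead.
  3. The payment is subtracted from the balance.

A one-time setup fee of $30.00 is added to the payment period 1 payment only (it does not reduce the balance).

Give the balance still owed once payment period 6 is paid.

$11,549.53

Payment period 1: $23,936.40 +$239.36 interest = $24,175.76; pay $2,197.80 (+ $30.00 fee) → $21,977.96
Payment period 2: $21,977.96 +$219.78 interest = $22,197.74; pay $2,219.77 → $19,977.97
Payment period 3: $19,977.97 +$199.78 interest = $20,177.75; pay $2,241.97 → $17,935.78
Payment period 4: $17,935.78 +$179.36 interest = $18,115.14; pay $2,264.39 → $15,850.75
Payment period 5: $15,850.75 +$158.51 interest = $16,009.26; pay $2,287.04 → $13,722.22
Payment period 6: $13,722.22 +$137.22 interest = $13,859.44; pay $2,309.91 → $11,549.53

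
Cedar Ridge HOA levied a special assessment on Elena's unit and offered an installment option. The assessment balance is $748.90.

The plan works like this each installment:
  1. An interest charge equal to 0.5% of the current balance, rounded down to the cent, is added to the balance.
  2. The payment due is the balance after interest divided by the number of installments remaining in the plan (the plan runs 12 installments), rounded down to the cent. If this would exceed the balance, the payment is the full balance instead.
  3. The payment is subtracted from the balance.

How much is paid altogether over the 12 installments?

$773.61

Installment 1: $748.90 +$3.74 interest = $752.64; pay $62.72 → $689.92
Installment 2: $689.92 +$3.44 interest = $693.36; pay $63.03 → $630.33
Installment 3: $630.33 +$3.15 interest = $633.48; pay $63.34 → $570.14
Installment 4: $570.14 +$2.85 interest = $572.99; pay $63.66 → $509.33
Installment 5: $509.33 +$2.54 interest = $511.87; pay $63.98 → $447.89
Installment 6: $447.89 +$2.23 interest = $450.12; pay $64.30 → $385.82
Installment 7: $385.82 +$1.92 interest = $387.74; pay $64.62 → $323.12
Installment 8: $323.12 +$1.61 interest = $324.73; pay $64.94 → $259.79
Installment 9: $259.79 +$1.29 interest = $261.08; pay $65.27 → $195.81
Installment 10: $195.81 +$0.97 interest = $196.78; pay $65.59 → $131.19
Installment 11: $131.19 +$0.65 interest = $131.84; pay $65.92 → $65.92
Installment 12: $65.92 +$0.32 interest = $66.24; pay $66.24 → $0.00
Total paid: $773.61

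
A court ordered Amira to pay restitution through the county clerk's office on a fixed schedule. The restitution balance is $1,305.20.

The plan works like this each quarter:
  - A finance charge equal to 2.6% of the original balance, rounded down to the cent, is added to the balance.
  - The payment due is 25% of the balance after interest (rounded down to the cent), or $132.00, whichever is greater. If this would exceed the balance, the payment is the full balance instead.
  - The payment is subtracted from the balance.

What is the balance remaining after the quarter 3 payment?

Quarter 1: $1,305.20 +$33.93 interest = $1,339.13; pay $334.78 → $1,004.35
Quarter 2: $1,004.35 +$33.93 interest = $1,038.28; pay $259.57 → $778.71
Quarter 3: $778.71 +$33.93 interest = $812.64; pay $203.16 → $609.48

$609.48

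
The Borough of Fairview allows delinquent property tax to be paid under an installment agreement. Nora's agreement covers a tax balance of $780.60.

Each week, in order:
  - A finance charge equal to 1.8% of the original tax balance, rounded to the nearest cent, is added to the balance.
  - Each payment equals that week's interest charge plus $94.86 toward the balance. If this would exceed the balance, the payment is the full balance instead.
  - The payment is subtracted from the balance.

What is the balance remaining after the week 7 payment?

$116.58

# | Opening | Interest | Payment | End bal
1 | $780.60 | $14.05 | $108.91 | $685.74
2 | $685.74 | $14.05 | $108.91 | $590.88
3 | $590.88 | $14.05 | $108.91 | $496.02
4 | $496.02 | $14.05 | $108.91 | $401.16
5 | $401.16 | $14.05 | $108.91 | $306.30
6 | $306.30 | $14.05 | $108.91 | $211.44
7 | $211.44 | $14.05 | $108.91 | $116.58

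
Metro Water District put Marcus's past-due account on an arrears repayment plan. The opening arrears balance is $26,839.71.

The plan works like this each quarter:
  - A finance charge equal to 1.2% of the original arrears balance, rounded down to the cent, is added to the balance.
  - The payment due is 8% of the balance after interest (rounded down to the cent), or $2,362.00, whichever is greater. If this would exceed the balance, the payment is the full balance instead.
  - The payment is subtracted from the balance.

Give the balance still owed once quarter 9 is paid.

# | Opening | Interest | Payment | End bal
1 | $26,839.71 | $322.07 | $2,362.00 | $24,799.78
2 | $24,799.78 | $322.07 | $2,362.00 | $22,759.85
3 | $22,759.85 | $322.07 | $2,362.00 | $20,719.92
4 | $20,719.92 | $322.07 | $2,362.00 | $18,679.99
5 | $18,679.99 | $322.07 | $2,362.00 | $16,640.06
6 | $16,640.06 | $322.07 | $2,362.00 | $14,600.13
7 | $14,600.13 | $322.07 | $2,362.00 | $12,560.20
8 | $12,560.20 | $322.07 | $2,362.00 | $10,520.27
9 | $10,520.27 | $322.07 | $2,362.00 | $8,480.34

$8,480.34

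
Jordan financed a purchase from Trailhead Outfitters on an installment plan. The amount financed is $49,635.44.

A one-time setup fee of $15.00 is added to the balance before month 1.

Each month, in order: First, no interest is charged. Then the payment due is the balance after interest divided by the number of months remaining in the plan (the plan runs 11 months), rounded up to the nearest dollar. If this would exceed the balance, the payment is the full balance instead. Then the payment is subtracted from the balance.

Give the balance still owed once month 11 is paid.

$0.00

# | Opening | Payment | End bal
1 | $49,650.44 | $4,514.00 | $45,136.44
2 | $45,136.44 | $4,514.00 | $40,622.44
3 | $40,622.44 | $4,514.00 | $36,108.44
4 | $36,108.44 | $4,514.00 | $31,594.44
5 | $31,594.44 | $4,514.00 | $27,080.44
6 | $27,080.44 | $4,514.00 | $22,566.44
7 | $22,566.44 | $4,514.00 | $18,052.44
8 | $18,052.44 | $4,514.00 | $13,538.44
9 | $13,538.44 | $4,513.00 | $9,025.44
10 | $9,025.44 | $4,513.00 | $4,512.44
11 | $4,512.44 | $4,512.44 | $0.00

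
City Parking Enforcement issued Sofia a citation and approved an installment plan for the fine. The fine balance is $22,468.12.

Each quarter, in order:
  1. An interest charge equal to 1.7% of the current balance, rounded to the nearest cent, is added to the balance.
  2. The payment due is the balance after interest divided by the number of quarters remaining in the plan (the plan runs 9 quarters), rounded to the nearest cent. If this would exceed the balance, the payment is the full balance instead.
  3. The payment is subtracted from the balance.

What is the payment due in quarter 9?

$2,905.45

Quarter 1: opening $22,468.12; interest $381.96 → $22,850.08; payment $2,538.90; balance $20,311.18
Quarter 2: opening $20,311.18; interest $345.29 → $20,656.47; payment $2,582.06; balance $18,074.41
Quarter 3: opening $18,074.41; interest $307.26 → $18,381.67; payment $2,625.95; balance $15,755.72
Quarter 4: opening $15,755.72; interest $267.85 → $16,023.57; payment $2,670.60; balance $13,352.97
Quarter 5: opening $13,352.97; interest $227.00 → $13,579.97; payment $2,715.99; balance $10,863.98
Quarter 6: opening $10,863.98; interest $184.69 → $11,048.67; payment $2,762.17; balance $8,286.50
Quarter 7: opening $8,286.50; interest $140.87 → $8,427.37; payment $2,809.12; balance $5,618.25
Quarter 8: opening $5,618.25; interest $95.51 → $5,713.76; payment $2,856.88; balance $2,856.88
Quarter 9: opening $2,856.88; interest $48.57 → $2,905.45; payment $2,905.45; balance $0.00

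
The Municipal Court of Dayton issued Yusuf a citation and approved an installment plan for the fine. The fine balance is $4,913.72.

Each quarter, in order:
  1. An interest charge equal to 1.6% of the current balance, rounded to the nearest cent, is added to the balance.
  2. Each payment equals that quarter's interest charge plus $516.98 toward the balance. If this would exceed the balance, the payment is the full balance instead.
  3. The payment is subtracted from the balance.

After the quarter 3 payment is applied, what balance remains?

Quarter 1: opening $4,913.72; interest $78.62 → $4,992.34; payment $595.60; balance $4,396.74
Quarter 2: opening $4,396.74; interest $70.35 → $4,467.09; payment $587.33; balance $3,879.76
Quarter 3: opening $3,879.76; interest $62.08 → $3,941.84; payment $579.06; balance $3,362.78

$3,362.78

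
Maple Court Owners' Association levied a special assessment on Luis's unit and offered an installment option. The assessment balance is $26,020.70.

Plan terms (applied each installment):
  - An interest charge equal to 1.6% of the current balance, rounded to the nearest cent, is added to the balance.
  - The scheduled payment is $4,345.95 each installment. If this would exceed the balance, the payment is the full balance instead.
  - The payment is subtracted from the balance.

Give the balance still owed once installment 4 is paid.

$9,920.95

Installment 1: opening $26,020.70; interest $416.33 → $26,437.03; payment $4,345.95; balance $22,091.08
Installment 2: opening $22,091.08; interest $353.46 → $22,444.54; payment $4,345.95; balance $18,098.59
Installment 3: opening $18,098.59; interest $289.58 → $18,388.17; payment $4,345.95; balance $14,042.22
Installment 4: opening $14,042.22; interest $224.68 → $14,266.90; payment $4,345.95; balance $9,920.95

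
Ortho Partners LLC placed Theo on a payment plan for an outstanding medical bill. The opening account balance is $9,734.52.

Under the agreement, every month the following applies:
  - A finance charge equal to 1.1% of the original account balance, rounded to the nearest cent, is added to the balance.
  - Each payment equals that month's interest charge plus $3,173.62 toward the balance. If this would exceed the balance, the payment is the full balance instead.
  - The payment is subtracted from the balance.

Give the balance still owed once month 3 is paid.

Month 1: $9,734.52 +$107.08 interest = $9,841.60; pay $3,280.70 → $6,560.90
Month 2: $6,560.90 +$107.08 interest = $6,667.98; pay $3,280.70 → $3,387.28
Month 3: $3,387.28 +$107.08 interest = $3,494.36; pay $3,280.70 → $213.66

$213.66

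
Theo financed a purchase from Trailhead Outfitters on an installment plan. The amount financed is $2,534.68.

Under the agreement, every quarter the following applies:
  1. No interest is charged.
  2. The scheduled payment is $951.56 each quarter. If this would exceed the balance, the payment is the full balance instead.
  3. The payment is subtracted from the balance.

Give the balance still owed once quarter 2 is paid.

# | Opening | Payment | End bal
1 | $2,534.68 | $951.56 | $1,583.12
2 | $1,583.12 | $951.56 | $631.56

$631.56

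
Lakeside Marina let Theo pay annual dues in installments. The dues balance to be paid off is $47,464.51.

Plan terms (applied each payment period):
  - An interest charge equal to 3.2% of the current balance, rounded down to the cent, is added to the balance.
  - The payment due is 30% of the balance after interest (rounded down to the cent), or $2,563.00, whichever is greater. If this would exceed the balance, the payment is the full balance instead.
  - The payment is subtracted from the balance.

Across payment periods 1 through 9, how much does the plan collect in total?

$52,578.12

Payment period 1: $47,464.51 +$1,518.86 interest = $48,983.37; pay $14,695.01 → $34,288.36
Payment period 2: $34,288.36 +$1,097.22 interest = $35,385.58; pay $10,615.67 → $24,769.91
Payment period 3: $24,769.91 +$792.63 interest = $25,562.54; pay $7,668.76 → $17,893.78
Payment period 4: $17,893.78 +$572.60 interest = $18,466.38; pay $5,539.91 → $12,926.47
Payment period 5: $12,926.47 +$413.64 interest = $13,340.11; pay $4,002.03 → $9,338.08
Payment period 6: $9,338.08 +$298.81 interest = $9,636.89; pay $2,891.06 → $6,745.83
Payment period 7: $6,745.83 +$215.86 interest = $6,961.69; pay $2,563.00 → $4,398.69
Payment period 8: $4,398.69 +$140.75 interest = $4,539.44; pay $2,563.00 → $1,976.44
Payment period 9: $1,976.44 +$63.24 interest = $2,039.68; pay $2,039.68 → $0.00
Total paid: $52,578.12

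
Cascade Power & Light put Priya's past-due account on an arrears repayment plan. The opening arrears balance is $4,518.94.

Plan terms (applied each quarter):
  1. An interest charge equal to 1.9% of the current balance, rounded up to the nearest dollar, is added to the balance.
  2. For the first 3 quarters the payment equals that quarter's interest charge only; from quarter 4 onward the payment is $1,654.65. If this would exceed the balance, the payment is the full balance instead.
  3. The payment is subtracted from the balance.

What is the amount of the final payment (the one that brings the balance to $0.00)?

$1,378.64

Quarter 1: $4,518.94 +$86.00 interest = $4,604.94; pay $86.00 → $4,518.94
Quarter 2: $4,518.94 +$86.00 interest = $4,604.94; pay $86.00 → $4,518.94
Quarter 3: $4,518.94 +$86.00 interest = $4,604.94; pay $86.00 → $4,518.94
Quarter 4: $4,518.94 +$86.00 interest = $4,604.94; pay $1,654.65 → $2,950.29
Quarter 5: $2,950.29 +$57.00 interest = $3,007.29; pay $1,654.65 → $1,352.64
Quarter 6: $1,352.64 +$26.00 interest = $1,378.64; pay $1,378.64 → $0.00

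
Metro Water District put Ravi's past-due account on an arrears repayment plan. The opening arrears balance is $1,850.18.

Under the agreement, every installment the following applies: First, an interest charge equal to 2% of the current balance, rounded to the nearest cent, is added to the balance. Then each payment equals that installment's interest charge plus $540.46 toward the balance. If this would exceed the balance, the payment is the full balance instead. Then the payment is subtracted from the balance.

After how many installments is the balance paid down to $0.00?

4

Installment 1: $1,850.18 +$37.00 interest = $1,887.18; pay $577.46 → $1,309.72
Installment 2: $1,309.72 +$26.19 interest = $1,335.91; pay $566.65 → $769.26
Installment 3: $769.26 +$15.39 interest = $784.65; pay $555.85 → $228.80
Installment 4: $228.80 +$4.58 interest = $233.38; pay $233.38 → $0.00
Balance reaches $0.00 in installment 4.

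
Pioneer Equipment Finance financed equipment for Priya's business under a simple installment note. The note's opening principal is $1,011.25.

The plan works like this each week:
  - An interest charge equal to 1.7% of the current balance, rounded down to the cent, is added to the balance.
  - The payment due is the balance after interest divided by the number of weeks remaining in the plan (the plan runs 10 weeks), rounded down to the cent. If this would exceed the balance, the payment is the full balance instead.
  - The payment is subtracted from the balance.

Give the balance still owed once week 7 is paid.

# | Opening | Interest | Payment | End bal
1 | $1,011.25 | $17.19 | $102.84 | $925.60
2 | $925.60 | $15.73 | $104.59 | $836.74
3 | $836.74 | $14.22 | $106.37 | $744.59
4 | $744.59 | $12.65 | $108.17 | $649.07
5 | $649.07 | $11.03 | $110.01 | $550.09
6 | $550.09 | $9.35 | $111.88 | $447.56
7 | $447.56 | $7.60 | $113.79 | $341.37

$341.37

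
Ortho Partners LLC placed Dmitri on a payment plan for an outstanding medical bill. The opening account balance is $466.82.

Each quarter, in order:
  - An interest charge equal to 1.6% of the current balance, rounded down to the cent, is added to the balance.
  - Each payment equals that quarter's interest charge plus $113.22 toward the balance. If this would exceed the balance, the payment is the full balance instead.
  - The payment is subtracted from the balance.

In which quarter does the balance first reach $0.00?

Quarter 1: opening $466.82; interest $7.46 → $474.28; payment $120.68; balance $353.60
Quarter 2: opening $353.60; interest $5.65 → $359.25; payment $118.87; balance $240.38
Quarter 3: opening $240.38; interest $3.84 → $244.22; payment $117.06; balance $127.16
Quarter 4: opening $127.16; interest $2.03 → $129.19; payment $115.25; balance $13.94
Quarter 5: opening $13.94; interest $0.22 → $14.16; payment $14.16; balance $0.00
Balance reaches $0.00 in quarter 5.

5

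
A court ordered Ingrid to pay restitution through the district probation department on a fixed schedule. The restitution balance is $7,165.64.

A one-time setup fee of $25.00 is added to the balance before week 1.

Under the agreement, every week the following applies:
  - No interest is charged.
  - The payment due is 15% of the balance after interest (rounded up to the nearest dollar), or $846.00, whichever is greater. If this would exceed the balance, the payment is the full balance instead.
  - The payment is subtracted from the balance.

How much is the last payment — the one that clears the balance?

$118.64

Week 1: $7,190.64 − $1,079.00 → $6,111.64
Week 2: $6,111.64 − $917.00 → $5,194.64
Week 3: $5,194.64 − $846.00 → $4,348.64
Week 4: $4,348.64 − $846.00 → $3,502.64
Week 5: $3,502.64 − $846.00 → $2,656.64
Week 6: $2,656.64 − $846.00 → $1,810.64
Week 7: $1,810.64 − $846.00 → $964.64
Week 8: $964.64 − $846.00 → $118.64
Week 9: $118.64 − $118.64 → $0.00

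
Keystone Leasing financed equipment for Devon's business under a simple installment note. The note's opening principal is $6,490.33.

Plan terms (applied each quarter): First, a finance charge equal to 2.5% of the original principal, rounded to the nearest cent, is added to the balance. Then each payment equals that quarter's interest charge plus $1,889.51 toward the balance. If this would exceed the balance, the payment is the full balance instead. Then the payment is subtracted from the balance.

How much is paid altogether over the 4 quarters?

Quarter 1: $6,490.33 +$162.26 interest = $6,652.59; pay $2,051.77 → $4,600.82
Quarter 2: $4,600.82 +$162.26 interest = $4,763.08; pay $2,051.77 → $2,711.31
Quarter 3: $2,711.31 +$162.26 interest = $2,873.57; pay $2,051.77 → $821.80
Quarter 4: $821.80 +$162.26 interest = $984.06; pay $984.06 → $0.00
Total paid: $7,139.37

$7,139.37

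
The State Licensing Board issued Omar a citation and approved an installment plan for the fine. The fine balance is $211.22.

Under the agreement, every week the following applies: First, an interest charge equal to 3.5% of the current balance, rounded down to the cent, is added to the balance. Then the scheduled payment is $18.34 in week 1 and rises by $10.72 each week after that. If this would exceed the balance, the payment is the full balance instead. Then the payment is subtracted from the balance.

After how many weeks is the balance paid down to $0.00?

Week 1: opening $211.22; interest $7.39 → $218.61; payment $18.34; balance $200.27
Week 2: opening $200.27; interest $7.00 → $207.27; payment $29.06; balance $178.21
Week 3: opening $178.21; interest $6.23 → $184.44; payment $39.78; balance $144.66
Week 4: opening $144.66; interest $5.06 → $149.72; payment $50.50; balance $99.22
Week 5: opening $99.22; interest $3.47 → $102.69; payment $61.22; balance $41.47
Week 6: opening $41.47; interest $1.45 → $42.92; payment $42.92; balance $0.00
Balance reaches $0.00 in week 6.

6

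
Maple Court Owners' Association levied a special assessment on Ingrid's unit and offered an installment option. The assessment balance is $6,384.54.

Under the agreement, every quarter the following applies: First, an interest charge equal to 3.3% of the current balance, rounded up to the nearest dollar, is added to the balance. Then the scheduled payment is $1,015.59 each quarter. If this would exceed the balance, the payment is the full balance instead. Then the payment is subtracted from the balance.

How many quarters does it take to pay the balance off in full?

Quarter 1: opening $6,384.54; interest $211.00 → $6,595.54; payment $1,015.59; balance $5,579.95
Quarter 2: opening $5,579.95; interest $185.00 → $5,764.95; payment $1,015.59; balance $4,749.36
Quarter 3: opening $4,749.36; interest $157.00 → $4,906.36; payment $1,015.59; balance $3,890.77
Quarter 4: opening $3,890.77; interest $129.00 → $4,019.77; payment $1,015.59; balance $3,004.18
Quarter 5: opening $3,004.18; interest $100.00 → $3,104.18; payment $1,015.59; balance $2,088.59
Quarter 6: opening $2,088.59; interest $69.00 → $2,157.59; payment $1,015.59; balance $1,142.00
Quarter 7: opening $1,142.00; interest $38.00 → $1,180.00; payment $1,015.59; balance $164.41
Quarter 8: opening $164.41; interest $6.00 → $170.41; payment $170.41; balance $0.00
Balance reaches $0.00 in quarter 8.

8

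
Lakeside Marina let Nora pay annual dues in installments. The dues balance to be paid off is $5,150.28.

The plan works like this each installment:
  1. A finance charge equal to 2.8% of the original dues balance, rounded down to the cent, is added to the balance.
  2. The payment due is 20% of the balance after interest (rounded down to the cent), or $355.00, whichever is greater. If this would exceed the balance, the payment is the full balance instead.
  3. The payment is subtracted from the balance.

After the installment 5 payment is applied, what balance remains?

$2,075.46

# | Opening | Interest | Payment | End bal
1 | $5,150.28 | $144.20 | $1,058.89 | $4,235.59
2 | $4,235.59 | $144.20 | $875.95 | $3,503.84
3 | $3,503.84 | $144.20 | $729.60 | $2,918.44
4 | $2,918.44 | $144.20 | $612.52 | $2,450.12
5 | $2,450.12 | $144.20 | $518.86 | $2,075.46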